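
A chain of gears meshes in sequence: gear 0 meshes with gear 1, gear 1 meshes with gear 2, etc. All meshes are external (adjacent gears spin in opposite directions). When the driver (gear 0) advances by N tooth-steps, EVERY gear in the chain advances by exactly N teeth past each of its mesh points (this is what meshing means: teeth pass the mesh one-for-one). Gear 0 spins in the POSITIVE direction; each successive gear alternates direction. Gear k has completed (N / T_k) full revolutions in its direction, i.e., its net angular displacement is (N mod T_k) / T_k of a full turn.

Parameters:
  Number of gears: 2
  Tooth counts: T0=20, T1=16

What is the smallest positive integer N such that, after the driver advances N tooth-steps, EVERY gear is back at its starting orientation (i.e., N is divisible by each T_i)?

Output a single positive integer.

Gear k returns to start when N is a multiple of T_k.
All gears at start simultaneously when N is a common multiple of [20, 16]; the smallest such N is lcm(20, 16).
Start: lcm = T0 = 20
Fold in T1=16: gcd(20, 16) = 4; lcm(20, 16) = 20 * 16 / 4 = 320 / 4 = 80
Full cycle length = 80

Answer: 80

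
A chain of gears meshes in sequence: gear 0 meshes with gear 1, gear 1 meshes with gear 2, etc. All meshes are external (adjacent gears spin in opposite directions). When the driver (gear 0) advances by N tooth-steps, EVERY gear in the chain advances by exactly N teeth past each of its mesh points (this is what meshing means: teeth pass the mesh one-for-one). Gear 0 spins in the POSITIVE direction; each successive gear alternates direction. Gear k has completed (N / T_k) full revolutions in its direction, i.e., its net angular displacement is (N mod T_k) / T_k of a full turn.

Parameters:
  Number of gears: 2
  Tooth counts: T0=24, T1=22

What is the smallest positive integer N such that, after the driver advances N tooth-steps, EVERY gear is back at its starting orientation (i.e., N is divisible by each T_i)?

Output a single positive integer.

Answer: 264

Derivation:
Gear k returns to start when N is a multiple of T_k.
All gears at start simultaneously when N is a common multiple of [24, 22]; the smallest such N is lcm(24, 22).
Start: lcm = T0 = 24
Fold in T1=22: gcd(24, 22) = 2; lcm(24, 22) = 24 * 22 / 2 = 528 / 2 = 264
Full cycle length = 264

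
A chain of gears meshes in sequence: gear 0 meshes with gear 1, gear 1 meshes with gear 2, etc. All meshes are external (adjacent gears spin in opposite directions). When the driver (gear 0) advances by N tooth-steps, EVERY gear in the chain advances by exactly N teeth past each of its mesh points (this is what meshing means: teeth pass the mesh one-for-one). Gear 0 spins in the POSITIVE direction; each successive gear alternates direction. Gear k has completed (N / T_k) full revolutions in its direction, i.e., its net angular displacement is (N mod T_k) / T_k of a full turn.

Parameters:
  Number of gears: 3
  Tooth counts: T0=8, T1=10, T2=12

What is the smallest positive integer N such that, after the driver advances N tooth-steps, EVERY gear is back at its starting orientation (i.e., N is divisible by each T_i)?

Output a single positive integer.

Answer: 120

Derivation:
Gear k returns to start when N is a multiple of T_k.
All gears at start simultaneously when N is a common multiple of [8, 10, 12]; the smallest such N is lcm(8, 10, 12).
Start: lcm = T0 = 8
Fold in T1=10: gcd(8, 10) = 2; lcm(8, 10) = 8 * 10 / 2 = 80 / 2 = 40
Fold in T2=12: gcd(40, 12) = 4; lcm(40, 12) = 40 * 12 / 4 = 480 / 4 = 120
Full cycle length = 120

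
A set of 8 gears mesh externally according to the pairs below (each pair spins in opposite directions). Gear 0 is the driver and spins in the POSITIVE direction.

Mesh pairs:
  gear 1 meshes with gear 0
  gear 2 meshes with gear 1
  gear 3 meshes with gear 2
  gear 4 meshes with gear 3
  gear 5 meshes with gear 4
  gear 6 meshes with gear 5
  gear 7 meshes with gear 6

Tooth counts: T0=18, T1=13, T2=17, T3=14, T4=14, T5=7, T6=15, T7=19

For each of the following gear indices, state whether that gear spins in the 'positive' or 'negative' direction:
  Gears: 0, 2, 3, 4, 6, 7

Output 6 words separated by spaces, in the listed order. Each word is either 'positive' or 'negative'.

Answer: positive positive negative positive positive negative

Derivation:
Gear 0 (driver): positive (depth 0)
  gear 1: meshes with gear 0 -> depth 1 -> negative (opposite of gear 0)
  gear 2: meshes with gear 1 -> depth 2 -> positive (opposite of gear 1)
  gear 3: meshes with gear 2 -> depth 3 -> negative (opposite of gear 2)
  gear 4: meshes with gear 3 -> depth 4 -> positive (opposite of gear 3)
  gear 5: meshes with gear 4 -> depth 5 -> negative (opposite of gear 4)
  gear 6: meshes with gear 5 -> depth 6 -> positive (opposite of gear 5)
  gear 7: meshes with gear 6 -> depth 7 -> negative (opposite of gear 6)
Queried indices 0, 2, 3, 4, 6, 7 -> positive, positive, negative, positive, positive, negative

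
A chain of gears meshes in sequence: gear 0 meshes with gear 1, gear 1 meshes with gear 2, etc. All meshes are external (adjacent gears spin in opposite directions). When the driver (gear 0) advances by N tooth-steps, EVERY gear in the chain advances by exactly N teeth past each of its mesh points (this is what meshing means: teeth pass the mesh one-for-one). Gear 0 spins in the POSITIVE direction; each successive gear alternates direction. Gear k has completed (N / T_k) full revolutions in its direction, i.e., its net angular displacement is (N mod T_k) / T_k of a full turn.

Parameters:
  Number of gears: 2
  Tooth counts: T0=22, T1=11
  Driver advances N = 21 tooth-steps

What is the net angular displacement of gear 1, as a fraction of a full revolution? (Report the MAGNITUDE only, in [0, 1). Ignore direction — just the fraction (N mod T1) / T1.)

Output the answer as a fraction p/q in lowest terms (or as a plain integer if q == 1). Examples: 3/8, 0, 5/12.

Chain of 2 gears, tooth counts: [22, 11]
  gear 0: T0=22, direction=positive, advance = 21 mod 22 = 21 teeth = 21/22 turn
  gear 1: T1=11, direction=negative, advance = 21 mod 11 = 10 teeth = 10/11 turn
Gear 1: 21 mod 11 = 10
Fraction = 10 / 11 = 10/11 (gcd(10,11)=1) = 10/11

Answer: 10/11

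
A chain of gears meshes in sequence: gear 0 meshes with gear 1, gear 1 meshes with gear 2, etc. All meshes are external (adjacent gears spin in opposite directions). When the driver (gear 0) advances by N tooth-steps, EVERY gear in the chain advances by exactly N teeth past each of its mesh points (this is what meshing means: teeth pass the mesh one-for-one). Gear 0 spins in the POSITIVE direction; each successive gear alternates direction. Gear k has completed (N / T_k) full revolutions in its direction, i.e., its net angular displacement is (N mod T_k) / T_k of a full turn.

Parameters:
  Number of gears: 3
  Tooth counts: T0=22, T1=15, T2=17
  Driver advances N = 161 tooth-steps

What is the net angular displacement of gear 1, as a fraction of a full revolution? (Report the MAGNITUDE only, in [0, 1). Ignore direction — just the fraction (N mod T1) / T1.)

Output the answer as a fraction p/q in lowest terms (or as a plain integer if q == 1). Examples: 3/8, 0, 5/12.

Chain of 3 gears, tooth counts: [22, 15, 17]
  gear 0: T0=22, direction=positive, advance = 161 mod 22 = 7 teeth = 7/22 turn
  gear 1: T1=15, direction=negative, advance = 161 mod 15 = 11 teeth = 11/15 turn
  gear 2: T2=17, direction=positive, advance = 161 mod 17 = 8 teeth = 8/17 turn
Gear 1: 161 mod 15 = 11
Fraction = 11 / 15 = 11/15 (gcd(11,15)=1) = 11/15

Answer: 11/15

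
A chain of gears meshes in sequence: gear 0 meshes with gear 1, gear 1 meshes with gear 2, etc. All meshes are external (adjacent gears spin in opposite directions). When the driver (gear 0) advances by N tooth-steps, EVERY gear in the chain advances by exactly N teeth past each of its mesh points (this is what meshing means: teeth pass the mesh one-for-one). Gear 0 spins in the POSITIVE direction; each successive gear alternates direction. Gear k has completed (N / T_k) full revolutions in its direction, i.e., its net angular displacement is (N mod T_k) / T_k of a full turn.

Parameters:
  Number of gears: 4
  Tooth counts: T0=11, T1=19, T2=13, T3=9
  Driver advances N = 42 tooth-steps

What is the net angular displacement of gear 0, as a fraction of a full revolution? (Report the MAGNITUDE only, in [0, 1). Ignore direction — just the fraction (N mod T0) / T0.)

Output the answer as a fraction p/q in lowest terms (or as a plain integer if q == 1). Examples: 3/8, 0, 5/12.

Answer: 9/11

Derivation:
Chain of 4 gears, tooth counts: [11, 19, 13, 9]
  gear 0: T0=11, direction=positive, advance = 42 mod 11 = 9 teeth = 9/11 turn
  gear 1: T1=19, direction=negative, advance = 42 mod 19 = 4 teeth = 4/19 turn
  gear 2: T2=13, direction=positive, advance = 42 mod 13 = 3 teeth = 3/13 turn
  gear 3: T3=9, direction=negative, advance = 42 mod 9 = 6 teeth = 6/9 turn
Gear 0: 42 mod 11 = 9
Fraction = 9 / 11 = 9/11 (gcd(9,11)=1) = 9/11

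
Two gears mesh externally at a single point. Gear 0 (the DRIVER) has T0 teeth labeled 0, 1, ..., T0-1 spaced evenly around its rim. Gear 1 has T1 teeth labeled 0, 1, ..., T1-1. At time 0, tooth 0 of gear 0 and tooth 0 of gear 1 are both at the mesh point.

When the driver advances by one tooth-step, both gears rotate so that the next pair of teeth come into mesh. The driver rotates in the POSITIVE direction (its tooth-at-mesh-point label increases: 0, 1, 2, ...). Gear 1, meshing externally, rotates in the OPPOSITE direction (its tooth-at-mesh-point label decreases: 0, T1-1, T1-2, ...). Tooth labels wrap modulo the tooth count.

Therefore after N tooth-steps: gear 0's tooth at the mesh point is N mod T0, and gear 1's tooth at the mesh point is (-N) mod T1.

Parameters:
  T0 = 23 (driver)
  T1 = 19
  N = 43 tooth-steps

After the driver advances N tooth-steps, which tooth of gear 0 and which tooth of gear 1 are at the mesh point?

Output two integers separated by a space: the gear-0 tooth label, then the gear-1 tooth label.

Gear 0 (driver, T0=23): tooth at mesh = N mod T0
  43 = 1 * 23 + 20, so 43 mod 23 = 20
  gear 0 tooth = 20
Gear 1 (driven, T1=19): tooth at mesh = (-N) mod T1
  43 = 2 * 19 + 5, so 43 mod 19 = 5
  (-43) mod 19 = (-5) mod 19 = 19 - 5 = 14
Mesh after 43 steps: gear-0 tooth 20 meets gear-1 tooth 14

Answer: 20 14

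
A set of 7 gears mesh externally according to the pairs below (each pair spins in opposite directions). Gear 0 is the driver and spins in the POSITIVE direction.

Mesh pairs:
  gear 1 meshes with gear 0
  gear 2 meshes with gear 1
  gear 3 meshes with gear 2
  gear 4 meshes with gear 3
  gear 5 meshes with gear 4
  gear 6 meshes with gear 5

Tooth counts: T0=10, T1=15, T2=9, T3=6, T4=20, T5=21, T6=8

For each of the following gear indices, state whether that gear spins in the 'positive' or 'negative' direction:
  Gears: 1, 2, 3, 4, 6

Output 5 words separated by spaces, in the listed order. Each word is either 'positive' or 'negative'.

Gear 0 (driver): positive (depth 0)
  gear 1: meshes with gear 0 -> depth 1 -> negative (opposite of gear 0)
  gear 2: meshes with gear 1 -> depth 2 -> positive (opposite of gear 1)
  gear 3: meshes with gear 2 -> depth 3 -> negative (opposite of gear 2)
  gear 4: meshes with gear 3 -> depth 4 -> positive (opposite of gear 3)
  gear 5: meshes with gear 4 -> depth 5 -> negative (opposite of gear 4)
  gear 6: meshes with gear 5 -> depth 6 -> positive (opposite of gear 5)
Queried indices 1, 2, 3, 4, 6 -> negative, positive, negative, positive, positive

Answer: negative positive negative positive positive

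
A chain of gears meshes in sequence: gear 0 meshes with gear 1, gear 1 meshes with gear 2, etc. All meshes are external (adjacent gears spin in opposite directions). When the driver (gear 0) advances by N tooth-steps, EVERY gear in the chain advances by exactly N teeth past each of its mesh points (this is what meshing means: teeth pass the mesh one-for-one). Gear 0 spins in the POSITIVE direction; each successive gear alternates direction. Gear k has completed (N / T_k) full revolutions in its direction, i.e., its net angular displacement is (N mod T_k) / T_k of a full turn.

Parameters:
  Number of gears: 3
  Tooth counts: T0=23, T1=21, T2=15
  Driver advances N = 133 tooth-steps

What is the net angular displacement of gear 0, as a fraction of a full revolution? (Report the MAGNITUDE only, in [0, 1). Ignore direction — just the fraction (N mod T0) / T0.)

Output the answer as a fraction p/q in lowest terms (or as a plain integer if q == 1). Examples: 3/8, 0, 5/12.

Chain of 3 gears, tooth counts: [23, 21, 15]
  gear 0: T0=23, direction=positive, advance = 133 mod 23 = 18 teeth = 18/23 turn
  gear 1: T1=21, direction=negative, advance = 133 mod 21 = 7 teeth = 7/21 turn
  gear 2: T2=15, direction=positive, advance = 133 mod 15 = 13 teeth = 13/15 turn
Gear 0: 133 mod 23 = 18
Fraction = 18 / 23 = 18/23 (gcd(18,23)=1) = 18/23

Answer: 18/23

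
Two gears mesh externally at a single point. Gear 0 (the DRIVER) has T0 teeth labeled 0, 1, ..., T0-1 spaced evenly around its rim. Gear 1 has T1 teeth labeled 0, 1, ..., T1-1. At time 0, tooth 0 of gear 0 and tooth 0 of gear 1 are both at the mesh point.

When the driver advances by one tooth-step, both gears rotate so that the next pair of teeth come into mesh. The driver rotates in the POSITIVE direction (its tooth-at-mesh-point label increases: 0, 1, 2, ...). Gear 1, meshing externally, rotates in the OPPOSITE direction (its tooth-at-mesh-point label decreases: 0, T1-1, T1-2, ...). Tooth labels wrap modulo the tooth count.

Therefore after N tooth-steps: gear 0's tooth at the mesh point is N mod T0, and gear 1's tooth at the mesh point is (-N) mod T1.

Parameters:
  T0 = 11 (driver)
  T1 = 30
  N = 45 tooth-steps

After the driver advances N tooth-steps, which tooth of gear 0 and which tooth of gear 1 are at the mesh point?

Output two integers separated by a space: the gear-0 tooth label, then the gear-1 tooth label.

Gear 0 (driver, T0=11): tooth at mesh = N mod T0
  45 = 4 * 11 + 1, so 45 mod 11 = 1
  gear 0 tooth = 1
Gear 1 (driven, T1=30): tooth at mesh = (-N) mod T1
  45 = 1 * 30 + 15, so 45 mod 30 = 15
  (-45) mod 30 = (-15) mod 30 = 30 - 15 = 15
Mesh after 45 steps: gear-0 tooth 1 meets gear-1 tooth 15

Answer: 1 15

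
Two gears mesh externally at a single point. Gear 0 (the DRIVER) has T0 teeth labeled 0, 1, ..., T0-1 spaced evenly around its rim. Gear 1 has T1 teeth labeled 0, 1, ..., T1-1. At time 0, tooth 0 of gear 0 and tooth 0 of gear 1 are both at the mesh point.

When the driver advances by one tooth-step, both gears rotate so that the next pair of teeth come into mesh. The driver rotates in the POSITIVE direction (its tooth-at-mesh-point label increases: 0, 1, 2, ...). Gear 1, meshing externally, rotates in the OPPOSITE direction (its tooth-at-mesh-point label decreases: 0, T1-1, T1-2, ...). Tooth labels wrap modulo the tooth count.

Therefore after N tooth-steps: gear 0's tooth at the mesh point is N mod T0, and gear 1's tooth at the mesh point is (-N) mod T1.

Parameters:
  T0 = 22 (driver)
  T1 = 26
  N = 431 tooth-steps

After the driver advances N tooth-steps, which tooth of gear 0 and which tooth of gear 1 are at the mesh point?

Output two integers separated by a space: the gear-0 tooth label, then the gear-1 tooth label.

Answer: 13 11

Derivation:
Gear 0 (driver, T0=22): tooth at mesh = N mod T0
  431 = 19 * 22 + 13, so 431 mod 22 = 13
  gear 0 tooth = 13
Gear 1 (driven, T1=26): tooth at mesh = (-N) mod T1
  431 = 16 * 26 + 15, so 431 mod 26 = 15
  (-431) mod 26 = (-15) mod 26 = 26 - 15 = 11
Mesh after 431 steps: gear-0 tooth 13 meets gear-1 tooth 11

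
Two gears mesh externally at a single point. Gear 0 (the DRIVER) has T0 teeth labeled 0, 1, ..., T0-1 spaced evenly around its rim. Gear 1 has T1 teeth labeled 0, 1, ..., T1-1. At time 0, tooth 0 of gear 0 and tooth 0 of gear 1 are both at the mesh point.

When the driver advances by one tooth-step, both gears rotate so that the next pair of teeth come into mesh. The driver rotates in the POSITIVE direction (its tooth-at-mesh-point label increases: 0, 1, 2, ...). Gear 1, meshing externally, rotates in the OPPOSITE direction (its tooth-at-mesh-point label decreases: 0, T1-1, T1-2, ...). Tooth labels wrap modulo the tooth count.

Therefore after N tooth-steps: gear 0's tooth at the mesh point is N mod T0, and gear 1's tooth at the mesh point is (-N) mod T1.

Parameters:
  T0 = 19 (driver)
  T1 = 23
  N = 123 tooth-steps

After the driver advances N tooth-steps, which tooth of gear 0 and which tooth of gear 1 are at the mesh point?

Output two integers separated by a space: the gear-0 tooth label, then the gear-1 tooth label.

Gear 0 (driver, T0=19): tooth at mesh = N mod T0
  123 = 6 * 19 + 9, so 123 mod 19 = 9
  gear 0 tooth = 9
Gear 1 (driven, T1=23): tooth at mesh = (-N) mod T1
  123 = 5 * 23 + 8, so 123 mod 23 = 8
  (-123) mod 23 = (-8) mod 23 = 23 - 8 = 15
Mesh after 123 steps: gear-0 tooth 9 meets gear-1 tooth 15

Answer: 9 15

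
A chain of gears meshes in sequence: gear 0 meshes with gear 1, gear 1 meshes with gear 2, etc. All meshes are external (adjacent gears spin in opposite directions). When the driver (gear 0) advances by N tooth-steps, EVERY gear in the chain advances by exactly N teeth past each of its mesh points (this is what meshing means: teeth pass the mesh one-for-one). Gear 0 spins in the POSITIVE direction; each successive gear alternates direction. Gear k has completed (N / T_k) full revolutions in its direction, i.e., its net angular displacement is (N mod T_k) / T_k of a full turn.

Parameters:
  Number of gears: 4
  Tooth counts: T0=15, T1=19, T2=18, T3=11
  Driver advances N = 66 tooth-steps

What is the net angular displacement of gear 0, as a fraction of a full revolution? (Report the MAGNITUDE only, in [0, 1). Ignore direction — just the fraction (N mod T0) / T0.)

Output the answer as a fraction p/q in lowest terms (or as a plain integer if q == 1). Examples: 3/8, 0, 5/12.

Chain of 4 gears, tooth counts: [15, 19, 18, 11]
  gear 0: T0=15, direction=positive, advance = 66 mod 15 = 6 teeth = 6/15 turn
  gear 1: T1=19, direction=negative, advance = 66 mod 19 = 9 teeth = 9/19 turn
  gear 2: T2=18, direction=positive, advance = 66 mod 18 = 12 teeth = 12/18 turn
  gear 3: T3=11, direction=negative, advance = 66 mod 11 = 0 teeth = 0/11 turn
Gear 0: 66 mod 15 = 6
Fraction = 6 / 15 = 2/5 (gcd(6,15)=3) = 2/5

Answer: 2/5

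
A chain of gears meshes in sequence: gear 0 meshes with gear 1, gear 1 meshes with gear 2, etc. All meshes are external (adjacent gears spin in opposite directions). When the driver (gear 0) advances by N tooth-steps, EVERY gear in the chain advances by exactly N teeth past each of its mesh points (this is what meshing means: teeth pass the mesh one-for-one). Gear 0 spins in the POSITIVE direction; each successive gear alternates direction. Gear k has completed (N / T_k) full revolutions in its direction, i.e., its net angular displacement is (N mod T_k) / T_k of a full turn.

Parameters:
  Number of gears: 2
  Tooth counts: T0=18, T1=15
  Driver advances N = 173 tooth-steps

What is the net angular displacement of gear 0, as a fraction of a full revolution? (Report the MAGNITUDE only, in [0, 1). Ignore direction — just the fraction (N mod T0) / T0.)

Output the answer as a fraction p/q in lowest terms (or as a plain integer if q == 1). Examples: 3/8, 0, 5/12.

Answer: 11/18

Derivation:
Chain of 2 gears, tooth counts: [18, 15]
  gear 0: T0=18, direction=positive, advance = 173 mod 18 = 11 teeth = 11/18 turn
  gear 1: T1=15, direction=negative, advance = 173 mod 15 = 8 teeth = 8/15 turn
Gear 0: 173 mod 18 = 11
Fraction = 11 / 18 = 11/18 (gcd(11,18)=1) = 11/18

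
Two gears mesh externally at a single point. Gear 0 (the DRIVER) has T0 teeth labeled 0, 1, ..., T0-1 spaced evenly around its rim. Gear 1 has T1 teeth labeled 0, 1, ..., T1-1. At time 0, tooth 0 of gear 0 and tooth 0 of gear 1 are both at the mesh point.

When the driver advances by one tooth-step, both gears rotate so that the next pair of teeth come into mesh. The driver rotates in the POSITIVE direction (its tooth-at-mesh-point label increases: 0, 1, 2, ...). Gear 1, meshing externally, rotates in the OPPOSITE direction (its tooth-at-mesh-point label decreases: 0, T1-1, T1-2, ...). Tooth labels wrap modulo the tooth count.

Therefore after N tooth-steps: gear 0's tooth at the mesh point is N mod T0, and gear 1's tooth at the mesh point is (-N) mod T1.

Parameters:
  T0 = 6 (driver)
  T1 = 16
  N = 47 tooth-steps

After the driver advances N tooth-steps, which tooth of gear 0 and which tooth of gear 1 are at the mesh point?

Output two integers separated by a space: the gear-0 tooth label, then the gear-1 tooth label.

Gear 0 (driver, T0=6): tooth at mesh = N mod T0
  47 = 7 * 6 + 5, so 47 mod 6 = 5
  gear 0 tooth = 5
Gear 1 (driven, T1=16): tooth at mesh = (-N) mod T1
  47 = 2 * 16 + 15, so 47 mod 16 = 15
  (-47) mod 16 = (-15) mod 16 = 16 - 15 = 1
Mesh after 47 steps: gear-0 tooth 5 meets gear-1 tooth 1

Answer: 5 1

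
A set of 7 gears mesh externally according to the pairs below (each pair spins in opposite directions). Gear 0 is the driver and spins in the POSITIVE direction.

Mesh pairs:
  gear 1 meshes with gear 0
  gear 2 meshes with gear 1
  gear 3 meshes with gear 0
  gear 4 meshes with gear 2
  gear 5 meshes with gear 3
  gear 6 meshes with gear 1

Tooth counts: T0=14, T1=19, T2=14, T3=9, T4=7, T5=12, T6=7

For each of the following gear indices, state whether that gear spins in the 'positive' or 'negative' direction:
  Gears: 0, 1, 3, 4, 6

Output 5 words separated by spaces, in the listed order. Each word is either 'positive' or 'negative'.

Answer: positive negative negative negative positive

Derivation:
Gear 0 (driver): positive (depth 0)
  gear 1: meshes with gear 0 -> depth 1 -> negative (opposite of gear 0)
  gear 2: meshes with gear 1 -> depth 2 -> positive (opposite of gear 1)
  gear 3: meshes with gear 0 -> depth 1 -> negative (opposite of gear 0)
  gear 4: meshes with gear 2 -> depth 3 -> negative (opposite of gear 2)
  gear 5: meshes with gear 3 -> depth 2 -> positive (opposite of gear 3)
  gear 6: meshes with gear 1 -> depth 2 -> positive (opposite of gear 1)
Queried indices 0, 1, 3, 4, 6 -> positive, negative, negative, negative, positive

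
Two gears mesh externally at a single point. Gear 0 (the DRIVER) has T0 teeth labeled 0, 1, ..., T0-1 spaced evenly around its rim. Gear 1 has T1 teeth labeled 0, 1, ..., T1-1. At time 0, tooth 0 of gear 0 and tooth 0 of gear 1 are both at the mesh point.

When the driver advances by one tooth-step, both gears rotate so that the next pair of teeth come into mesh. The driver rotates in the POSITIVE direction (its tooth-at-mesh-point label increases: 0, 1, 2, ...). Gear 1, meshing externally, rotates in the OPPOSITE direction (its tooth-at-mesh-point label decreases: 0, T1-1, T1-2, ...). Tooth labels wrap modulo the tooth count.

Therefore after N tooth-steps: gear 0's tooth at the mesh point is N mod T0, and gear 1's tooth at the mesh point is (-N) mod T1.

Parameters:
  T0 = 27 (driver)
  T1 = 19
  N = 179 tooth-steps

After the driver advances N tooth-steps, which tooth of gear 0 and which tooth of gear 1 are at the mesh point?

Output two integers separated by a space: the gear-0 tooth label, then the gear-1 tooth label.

Answer: 17 11

Derivation:
Gear 0 (driver, T0=27): tooth at mesh = N mod T0
  179 = 6 * 27 + 17, so 179 mod 27 = 17
  gear 0 tooth = 17
Gear 1 (driven, T1=19): tooth at mesh = (-N) mod T1
  179 = 9 * 19 + 8, so 179 mod 19 = 8
  (-179) mod 19 = (-8) mod 19 = 19 - 8 = 11
Mesh after 179 steps: gear-0 tooth 17 meets gear-1 tooth 11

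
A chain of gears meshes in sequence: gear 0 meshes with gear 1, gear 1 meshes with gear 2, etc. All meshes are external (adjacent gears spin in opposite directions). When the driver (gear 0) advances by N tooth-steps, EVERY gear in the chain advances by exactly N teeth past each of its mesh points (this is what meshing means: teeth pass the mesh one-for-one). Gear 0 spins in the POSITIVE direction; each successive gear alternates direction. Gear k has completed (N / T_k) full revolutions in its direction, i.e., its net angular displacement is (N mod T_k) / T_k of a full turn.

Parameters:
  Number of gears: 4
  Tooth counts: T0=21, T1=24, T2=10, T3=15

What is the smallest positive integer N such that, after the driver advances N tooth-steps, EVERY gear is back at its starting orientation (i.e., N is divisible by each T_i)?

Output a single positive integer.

Gear k returns to start when N is a multiple of T_k.
All gears at start simultaneously when N is a common multiple of [21, 24, 10, 15]; the smallest such N is lcm(21, 24, 10, 15).
Start: lcm = T0 = 21
Fold in T1=24: gcd(21, 24) = 3; lcm(21, 24) = 21 * 24 / 3 = 504 / 3 = 168
Fold in T2=10: gcd(168, 10) = 2; lcm(168, 10) = 168 * 10 / 2 = 1680 / 2 = 840
Fold in T3=15: gcd(840, 15) = 15; lcm(840, 15) = 840 * 15 / 15 = 12600 / 15 = 840
Full cycle length = 840

Answer: 840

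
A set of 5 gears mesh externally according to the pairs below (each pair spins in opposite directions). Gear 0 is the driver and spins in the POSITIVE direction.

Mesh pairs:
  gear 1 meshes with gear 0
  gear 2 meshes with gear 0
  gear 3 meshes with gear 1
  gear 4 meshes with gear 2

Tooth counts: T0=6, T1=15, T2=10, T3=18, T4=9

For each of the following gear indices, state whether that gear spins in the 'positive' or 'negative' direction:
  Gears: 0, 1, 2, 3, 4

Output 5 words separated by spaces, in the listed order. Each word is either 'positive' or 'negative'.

Gear 0 (driver): positive (depth 0)
  gear 1: meshes with gear 0 -> depth 1 -> negative (opposite of gear 0)
  gear 2: meshes with gear 0 -> depth 1 -> negative (opposite of gear 0)
  gear 3: meshes with gear 1 -> depth 2 -> positive (opposite of gear 1)
  gear 4: meshes with gear 2 -> depth 2 -> positive (opposite of gear 2)
Queried indices 0, 1, 2, 3, 4 -> positive, negative, negative, positive, positive

Answer: positive negative negative positive positive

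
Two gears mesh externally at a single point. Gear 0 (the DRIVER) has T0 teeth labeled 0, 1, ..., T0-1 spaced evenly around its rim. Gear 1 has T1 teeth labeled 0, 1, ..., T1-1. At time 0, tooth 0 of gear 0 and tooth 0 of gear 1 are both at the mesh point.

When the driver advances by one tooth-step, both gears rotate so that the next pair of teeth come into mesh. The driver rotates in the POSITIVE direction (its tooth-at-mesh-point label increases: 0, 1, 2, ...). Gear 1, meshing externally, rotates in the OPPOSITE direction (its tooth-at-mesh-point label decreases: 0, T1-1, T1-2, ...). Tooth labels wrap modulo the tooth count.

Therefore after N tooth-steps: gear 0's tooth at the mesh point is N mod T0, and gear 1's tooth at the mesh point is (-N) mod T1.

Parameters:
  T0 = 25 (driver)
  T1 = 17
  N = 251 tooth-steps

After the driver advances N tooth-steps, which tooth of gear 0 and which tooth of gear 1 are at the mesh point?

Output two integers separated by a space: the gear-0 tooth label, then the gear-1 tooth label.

Gear 0 (driver, T0=25): tooth at mesh = N mod T0
  251 = 10 * 25 + 1, so 251 mod 25 = 1
  gear 0 tooth = 1
Gear 1 (driven, T1=17): tooth at mesh = (-N) mod T1
  251 = 14 * 17 + 13, so 251 mod 17 = 13
  (-251) mod 17 = (-13) mod 17 = 17 - 13 = 4
Mesh after 251 steps: gear-0 tooth 1 meets gear-1 tooth 4

Answer: 1 4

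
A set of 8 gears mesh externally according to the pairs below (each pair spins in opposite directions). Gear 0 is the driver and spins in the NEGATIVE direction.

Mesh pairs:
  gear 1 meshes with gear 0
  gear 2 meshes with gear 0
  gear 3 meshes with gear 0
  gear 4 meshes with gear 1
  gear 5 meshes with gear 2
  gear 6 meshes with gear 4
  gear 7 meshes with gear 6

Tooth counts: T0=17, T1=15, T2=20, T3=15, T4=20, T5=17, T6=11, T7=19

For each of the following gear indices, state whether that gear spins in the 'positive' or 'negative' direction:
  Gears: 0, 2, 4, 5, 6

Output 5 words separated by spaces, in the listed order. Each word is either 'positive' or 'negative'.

Gear 0 (driver): negative (depth 0)
  gear 1: meshes with gear 0 -> depth 1 -> positive (opposite of gear 0)
  gear 2: meshes with gear 0 -> depth 1 -> positive (opposite of gear 0)
  gear 3: meshes with gear 0 -> depth 1 -> positive (opposite of gear 0)
  gear 4: meshes with gear 1 -> depth 2 -> negative (opposite of gear 1)
  gear 5: meshes with gear 2 -> depth 2 -> negative (opposite of gear 2)
  gear 6: meshes with gear 4 -> depth 3 -> positive (opposite of gear 4)
  gear 7: meshes with gear 6 -> depth 4 -> negative (opposite of gear 6)
Queried indices 0, 2, 4, 5, 6 -> negative, positive, negative, negative, positive

Answer: negative positive negative negative positive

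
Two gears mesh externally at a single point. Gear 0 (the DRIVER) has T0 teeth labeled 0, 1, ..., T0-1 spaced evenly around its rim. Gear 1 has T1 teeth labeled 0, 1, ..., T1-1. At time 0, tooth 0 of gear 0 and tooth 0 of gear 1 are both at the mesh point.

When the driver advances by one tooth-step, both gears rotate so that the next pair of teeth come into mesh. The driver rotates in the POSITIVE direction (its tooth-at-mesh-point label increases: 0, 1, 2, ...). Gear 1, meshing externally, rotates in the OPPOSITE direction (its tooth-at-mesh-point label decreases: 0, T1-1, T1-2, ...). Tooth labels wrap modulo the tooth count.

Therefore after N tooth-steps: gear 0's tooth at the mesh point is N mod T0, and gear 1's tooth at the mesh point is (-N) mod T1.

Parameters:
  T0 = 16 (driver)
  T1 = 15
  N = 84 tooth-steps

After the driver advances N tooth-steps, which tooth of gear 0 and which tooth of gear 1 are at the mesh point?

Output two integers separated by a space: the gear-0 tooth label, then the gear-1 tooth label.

Gear 0 (driver, T0=16): tooth at mesh = N mod T0
  84 = 5 * 16 + 4, so 84 mod 16 = 4
  gear 0 tooth = 4
Gear 1 (driven, T1=15): tooth at mesh = (-N) mod T1
  84 = 5 * 15 + 9, so 84 mod 15 = 9
  (-84) mod 15 = (-9) mod 15 = 15 - 9 = 6
Mesh after 84 steps: gear-0 tooth 4 meets gear-1 tooth 6

Answer: 4 6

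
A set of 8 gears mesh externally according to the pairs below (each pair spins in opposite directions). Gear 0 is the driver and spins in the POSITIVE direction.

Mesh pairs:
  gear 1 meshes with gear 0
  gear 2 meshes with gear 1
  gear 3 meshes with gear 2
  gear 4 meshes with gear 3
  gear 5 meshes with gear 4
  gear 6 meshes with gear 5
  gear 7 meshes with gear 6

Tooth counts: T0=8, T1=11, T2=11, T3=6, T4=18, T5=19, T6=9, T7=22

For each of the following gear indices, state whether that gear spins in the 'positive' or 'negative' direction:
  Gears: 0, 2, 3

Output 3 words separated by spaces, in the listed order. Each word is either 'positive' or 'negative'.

Answer: positive positive negative

Derivation:
Gear 0 (driver): positive (depth 0)
  gear 1: meshes with gear 0 -> depth 1 -> negative (opposite of gear 0)
  gear 2: meshes with gear 1 -> depth 2 -> positive (opposite of gear 1)
  gear 3: meshes with gear 2 -> depth 3 -> negative (opposite of gear 2)
  gear 4: meshes with gear 3 -> depth 4 -> positive (opposite of gear 3)
  gear 5: meshes with gear 4 -> depth 5 -> negative (opposite of gear 4)
  gear 6: meshes with gear 5 -> depth 6 -> positive (opposite of gear 5)
  gear 7: meshes with gear 6 -> depth 7 -> negative (opposite of gear 6)
Queried indices 0, 2, 3 -> positive, positive, negative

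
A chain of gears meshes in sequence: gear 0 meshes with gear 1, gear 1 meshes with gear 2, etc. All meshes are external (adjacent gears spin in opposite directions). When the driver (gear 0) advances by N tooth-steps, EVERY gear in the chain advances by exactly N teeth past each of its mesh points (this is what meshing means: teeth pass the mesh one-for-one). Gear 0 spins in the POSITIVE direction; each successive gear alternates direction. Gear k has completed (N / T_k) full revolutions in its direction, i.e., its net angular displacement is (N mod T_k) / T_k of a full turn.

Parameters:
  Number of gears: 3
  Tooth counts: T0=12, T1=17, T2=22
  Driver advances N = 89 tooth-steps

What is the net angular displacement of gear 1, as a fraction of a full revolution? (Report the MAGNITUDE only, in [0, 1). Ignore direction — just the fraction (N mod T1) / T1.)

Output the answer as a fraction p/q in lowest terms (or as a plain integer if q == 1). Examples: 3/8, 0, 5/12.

Chain of 3 gears, tooth counts: [12, 17, 22]
  gear 0: T0=12, direction=positive, advance = 89 mod 12 = 5 teeth = 5/12 turn
  gear 1: T1=17, direction=negative, advance = 89 mod 17 = 4 teeth = 4/17 turn
  gear 2: T2=22, direction=positive, advance = 89 mod 22 = 1 teeth = 1/22 turn
Gear 1: 89 mod 17 = 4
Fraction = 4 / 17 = 4/17 (gcd(4,17)=1) = 4/17

Answer: 4/17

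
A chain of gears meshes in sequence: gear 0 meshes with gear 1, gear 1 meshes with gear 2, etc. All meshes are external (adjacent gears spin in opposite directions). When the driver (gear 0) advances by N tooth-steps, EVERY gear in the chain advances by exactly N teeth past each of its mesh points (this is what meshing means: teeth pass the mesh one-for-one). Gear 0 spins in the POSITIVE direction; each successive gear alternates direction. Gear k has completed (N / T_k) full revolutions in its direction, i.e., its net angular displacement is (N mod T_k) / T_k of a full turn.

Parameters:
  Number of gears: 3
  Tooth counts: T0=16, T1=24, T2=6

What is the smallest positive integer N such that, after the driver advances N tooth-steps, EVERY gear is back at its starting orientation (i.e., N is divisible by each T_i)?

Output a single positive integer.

Gear k returns to start when N is a multiple of T_k.
All gears at start simultaneously when N is a common multiple of [16, 24, 6]; the smallest such N is lcm(16, 24, 6).
Start: lcm = T0 = 16
Fold in T1=24: gcd(16, 24) = 8; lcm(16, 24) = 16 * 24 / 8 = 384 / 8 = 48
Fold in T2=6: gcd(48, 6) = 6; lcm(48, 6) = 48 * 6 / 6 = 288 / 6 = 48
Full cycle length = 48

Answer: 48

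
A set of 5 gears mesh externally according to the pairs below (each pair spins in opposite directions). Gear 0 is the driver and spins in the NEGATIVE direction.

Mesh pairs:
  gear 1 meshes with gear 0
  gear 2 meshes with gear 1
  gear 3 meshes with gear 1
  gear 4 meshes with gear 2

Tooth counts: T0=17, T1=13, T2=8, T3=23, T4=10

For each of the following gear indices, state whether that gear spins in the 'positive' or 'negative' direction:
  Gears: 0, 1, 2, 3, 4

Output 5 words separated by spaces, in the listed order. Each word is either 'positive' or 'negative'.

Gear 0 (driver): negative (depth 0)
  gear 1: meshes with gear 0 -> depth 1 -> positive (opposite of gear 0)
  gear 2: meshes with gear 1 -> depth 2 -> negative (opposite of gear 1)
  gear 3: meshes with gear 1 -> depth 2 -> negative (opposite of gear 1)
  gear 4: meshes with gear 2 -> depth 3 -> positive (opposite of gear 2)
Queried indices 0, 1, 2, 3, 4 -> negative, positive, negative, negative, positive

Answer: negative positive negative negative positive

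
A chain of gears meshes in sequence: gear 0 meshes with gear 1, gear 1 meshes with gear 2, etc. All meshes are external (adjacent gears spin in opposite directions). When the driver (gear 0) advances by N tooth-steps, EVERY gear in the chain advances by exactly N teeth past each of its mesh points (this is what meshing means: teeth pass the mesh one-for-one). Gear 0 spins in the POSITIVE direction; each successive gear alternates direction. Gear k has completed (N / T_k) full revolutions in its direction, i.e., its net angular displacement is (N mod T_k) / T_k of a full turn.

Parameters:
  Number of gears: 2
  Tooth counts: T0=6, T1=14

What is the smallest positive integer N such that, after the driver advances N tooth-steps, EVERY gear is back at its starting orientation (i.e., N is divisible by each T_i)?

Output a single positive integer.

Gear k returns to start when N is a multiple of T_k.
All gears at start simultaneously when N is a common multiple of [6, 14]; the smallest such N is lcm(6, 14).
Start: lcm = T0 = 6
Fold in T1=14: gcd(6, 14) = 2; lcm(6, 14) = 6 * 14 / 2 = 84 / 2 = 42
Full cycle length = 42

Answer: 42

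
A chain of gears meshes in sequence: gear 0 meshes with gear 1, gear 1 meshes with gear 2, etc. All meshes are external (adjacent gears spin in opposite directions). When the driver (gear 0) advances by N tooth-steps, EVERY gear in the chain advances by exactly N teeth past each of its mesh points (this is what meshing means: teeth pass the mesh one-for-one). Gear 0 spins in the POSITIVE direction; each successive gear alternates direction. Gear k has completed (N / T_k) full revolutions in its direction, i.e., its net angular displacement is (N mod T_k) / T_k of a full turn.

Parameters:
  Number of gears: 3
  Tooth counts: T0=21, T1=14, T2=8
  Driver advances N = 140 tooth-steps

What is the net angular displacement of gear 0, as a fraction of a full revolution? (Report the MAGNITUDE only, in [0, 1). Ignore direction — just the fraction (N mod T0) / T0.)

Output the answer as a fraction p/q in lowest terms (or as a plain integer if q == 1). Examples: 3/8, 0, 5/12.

Chain of 3 gears, tooth counts: [21, 14, 8]
  gear 0: T0=21, direction=positive, advance = 140 mod 21 = 14 teeth = 14/21 turn
  gear 1: T1=14, direction=negative, advance = 140 mod 14 = 0 teeth = 0/14 turn
  gear 2: T2=8, direction=positive, advance = 140 mod 8 = 4 teeth = 4/8 turn
Gear 0: 140 mod 21 = 14
Fraction = 14 / 21 = 2/3 (gcd(14,21)=7) = 2/3

Answer: 2/3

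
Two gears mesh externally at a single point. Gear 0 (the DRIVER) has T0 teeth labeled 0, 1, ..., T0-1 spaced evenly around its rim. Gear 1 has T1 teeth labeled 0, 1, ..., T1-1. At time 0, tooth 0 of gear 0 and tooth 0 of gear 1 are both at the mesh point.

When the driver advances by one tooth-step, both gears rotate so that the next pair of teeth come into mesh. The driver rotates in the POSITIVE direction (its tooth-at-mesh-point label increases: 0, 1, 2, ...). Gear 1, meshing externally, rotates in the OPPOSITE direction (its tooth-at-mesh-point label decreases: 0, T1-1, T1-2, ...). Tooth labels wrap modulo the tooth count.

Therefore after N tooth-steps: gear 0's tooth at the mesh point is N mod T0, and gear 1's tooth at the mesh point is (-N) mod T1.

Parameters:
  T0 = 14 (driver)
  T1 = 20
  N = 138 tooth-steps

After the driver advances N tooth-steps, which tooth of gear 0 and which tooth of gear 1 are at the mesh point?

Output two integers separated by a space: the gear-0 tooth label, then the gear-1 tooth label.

Answer: 12 2

Derivation:
Gear 0 (driver, T0=14): tooth at mesh = N mod T0
  138 = 9 * 14 + 12, so 138 mod 14 = 12
  gear 0 tooth = 12
Gear 1 (driven, T1=20): tooth at mesh = (-N) mod T1
  138 = 6 * 20 + 18, so 138 mod 20 = 18
  (-138) mod 20 = (-18) mod 20 = 20 - 18 = 2
Mesh after 138 steps: gear-0 tooth 12 meets gear-1 tooth 2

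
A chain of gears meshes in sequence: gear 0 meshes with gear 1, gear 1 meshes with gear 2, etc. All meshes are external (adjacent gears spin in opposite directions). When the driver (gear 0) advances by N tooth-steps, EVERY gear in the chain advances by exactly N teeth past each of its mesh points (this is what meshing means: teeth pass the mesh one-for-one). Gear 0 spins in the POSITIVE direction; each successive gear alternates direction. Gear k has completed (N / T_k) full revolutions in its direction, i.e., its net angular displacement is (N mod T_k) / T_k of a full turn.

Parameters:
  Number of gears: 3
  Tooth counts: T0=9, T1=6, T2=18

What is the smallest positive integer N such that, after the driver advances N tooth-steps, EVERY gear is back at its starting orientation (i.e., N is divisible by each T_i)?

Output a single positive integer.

Gear k returns to start when N is a multiple of T_k.
All gears at start simultaneously when N is a common multiple of [9, 6, 18]; the smallest such N is lcm(9, 6, 18).
Start: lcm = T0 = 9
Fold in T1=6: gcd(9, 6) = 3; lcm(9, 6) = 9 * 6 / 3 = 54 / 3 = 18
Fold in T2=18: gcd(18, 18) = 18; lcm(18, 18) = 18 * 18 / 18 = 324 / 18 = 18
Full cycle length = 18

Answer: 18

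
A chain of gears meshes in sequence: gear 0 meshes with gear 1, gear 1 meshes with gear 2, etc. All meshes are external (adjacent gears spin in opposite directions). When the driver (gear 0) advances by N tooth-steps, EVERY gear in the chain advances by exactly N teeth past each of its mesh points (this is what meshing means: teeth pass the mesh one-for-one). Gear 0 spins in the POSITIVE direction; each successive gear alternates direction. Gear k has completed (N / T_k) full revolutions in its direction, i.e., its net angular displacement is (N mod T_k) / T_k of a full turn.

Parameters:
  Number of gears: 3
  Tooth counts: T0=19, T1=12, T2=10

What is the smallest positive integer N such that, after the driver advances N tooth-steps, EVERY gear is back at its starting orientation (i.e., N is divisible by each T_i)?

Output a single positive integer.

Answer: 1140

Derivation:
Gear k returns to start when N is a multiple of T_k.
All gears at start simultaneously when N is a common multiple of [19, 12, 10]; the smallest such N is lcm(19, 12, 10).
Start: lcm = T0 = 19
Fold in T1=12: gcd(19, 12) = 1; lcm(19, 12) = 19 * 12 / 1 = 228 / 1 = 228
Fold in T2=10: gcd(228, 10) = 2; lcm(228, 10) = 228 * 10 / 2 = 2280 / 2 = 1140
Full cycle length = 1140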